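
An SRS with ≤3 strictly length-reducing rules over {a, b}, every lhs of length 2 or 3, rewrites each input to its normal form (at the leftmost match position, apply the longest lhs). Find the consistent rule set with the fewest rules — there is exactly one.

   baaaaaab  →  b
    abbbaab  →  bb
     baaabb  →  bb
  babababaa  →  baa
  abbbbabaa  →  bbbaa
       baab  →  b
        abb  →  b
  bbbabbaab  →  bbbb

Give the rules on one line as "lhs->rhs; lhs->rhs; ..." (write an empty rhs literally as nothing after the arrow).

aab->ab; ab->

  | baaaaaab => baaaaab => baaaab => baaab => baab => bab => b
  | abbbaab => bbaab => bbab => bb
  | baaabb => baabb => babb => bb
  | babababaa => bababaa => babaa => baa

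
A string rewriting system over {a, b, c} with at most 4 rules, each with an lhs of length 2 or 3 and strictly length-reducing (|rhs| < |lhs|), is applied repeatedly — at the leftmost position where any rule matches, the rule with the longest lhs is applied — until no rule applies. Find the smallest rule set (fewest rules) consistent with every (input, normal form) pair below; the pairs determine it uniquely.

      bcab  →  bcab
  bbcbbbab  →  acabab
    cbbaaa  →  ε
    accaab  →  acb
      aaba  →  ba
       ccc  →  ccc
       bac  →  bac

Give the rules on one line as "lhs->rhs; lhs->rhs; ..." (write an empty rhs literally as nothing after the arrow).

aa->; bb->a; caa->

  | bcab
  | bbcbbbab => acbbbab => acabab
  | cbbaaa => caaaa => aa => ε
  | accaab => acb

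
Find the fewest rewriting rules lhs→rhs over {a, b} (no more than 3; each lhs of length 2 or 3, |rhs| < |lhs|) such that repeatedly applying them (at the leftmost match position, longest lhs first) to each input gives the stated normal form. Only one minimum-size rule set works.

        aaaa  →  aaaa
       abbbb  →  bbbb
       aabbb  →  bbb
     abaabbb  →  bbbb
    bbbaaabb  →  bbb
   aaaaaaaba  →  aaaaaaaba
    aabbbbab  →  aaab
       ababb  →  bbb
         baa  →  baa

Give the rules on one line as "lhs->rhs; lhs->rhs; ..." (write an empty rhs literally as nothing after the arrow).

  | aaaa
  | abbbb => bbbb
  | aabbb => abbb => bbb
  | abaabbb => ababbb => abbbb => bbbb

abb->bb; bba->aa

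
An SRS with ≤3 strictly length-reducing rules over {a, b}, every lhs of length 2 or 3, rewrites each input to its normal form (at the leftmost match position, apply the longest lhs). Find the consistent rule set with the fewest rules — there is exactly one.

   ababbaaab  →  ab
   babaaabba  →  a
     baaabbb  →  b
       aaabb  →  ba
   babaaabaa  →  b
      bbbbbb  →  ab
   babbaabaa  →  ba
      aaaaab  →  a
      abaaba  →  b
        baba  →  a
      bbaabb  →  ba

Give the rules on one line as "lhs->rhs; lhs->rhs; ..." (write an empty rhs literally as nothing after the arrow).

  | ababbaaab => ababaaab => abaaaab => abbaab => aaaab => baab => bbb => ab
  | babaaabba => baaaabba => bbaabba => aaabba => babba => baba => baa => bb => a
  | baaabbb => bbabbb => aabbb => bbbb => abb => aa => b
  | aaabb => babb => bab => ba

aa->b; bab->ba; bb->a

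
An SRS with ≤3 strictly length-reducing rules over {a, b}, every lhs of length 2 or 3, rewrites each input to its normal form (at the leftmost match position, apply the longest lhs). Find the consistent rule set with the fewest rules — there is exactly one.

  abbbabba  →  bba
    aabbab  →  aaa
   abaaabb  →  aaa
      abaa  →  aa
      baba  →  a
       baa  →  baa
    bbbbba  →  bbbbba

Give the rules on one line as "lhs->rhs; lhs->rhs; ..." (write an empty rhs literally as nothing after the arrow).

aab->aa; ab->; bab->

  | abbbabba => bbabba => bba
  | aabbab => aabab => aaab => aaa
  | abaaabb => aaabb => aaab => aaa
  | abaa => aa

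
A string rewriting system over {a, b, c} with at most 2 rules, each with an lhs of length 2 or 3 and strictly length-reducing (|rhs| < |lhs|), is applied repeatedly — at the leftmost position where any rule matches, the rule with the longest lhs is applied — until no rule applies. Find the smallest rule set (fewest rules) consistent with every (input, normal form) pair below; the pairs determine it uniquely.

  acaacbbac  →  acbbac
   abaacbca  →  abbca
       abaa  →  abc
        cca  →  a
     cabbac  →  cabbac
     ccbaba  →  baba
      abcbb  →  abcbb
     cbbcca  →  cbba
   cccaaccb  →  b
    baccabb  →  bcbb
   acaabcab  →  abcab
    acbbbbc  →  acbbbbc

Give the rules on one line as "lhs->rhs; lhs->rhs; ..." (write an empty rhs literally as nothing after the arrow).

  | acaacbbac => acccbbac => acbbac
  | abaacbca => abccbca => abbca
  | abaa => abc
  | cca => a

aa->c; cc->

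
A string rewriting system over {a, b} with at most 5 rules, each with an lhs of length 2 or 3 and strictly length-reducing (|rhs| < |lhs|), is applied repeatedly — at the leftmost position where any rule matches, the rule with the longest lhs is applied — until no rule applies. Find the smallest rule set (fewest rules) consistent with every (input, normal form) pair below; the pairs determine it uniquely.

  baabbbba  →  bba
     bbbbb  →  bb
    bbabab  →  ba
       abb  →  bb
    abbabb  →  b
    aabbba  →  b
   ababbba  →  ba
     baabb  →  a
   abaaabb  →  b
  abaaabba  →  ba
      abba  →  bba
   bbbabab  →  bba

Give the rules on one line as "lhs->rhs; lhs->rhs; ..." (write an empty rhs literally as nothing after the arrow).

  | baabbbba => bbabbba => bbbbba => abba => bba
  | bbbbb => abb => bb
  | bbabab => bbbab => aab => ba
  | abb => bb

aa->b; aab->ba; ab->b; bbb->a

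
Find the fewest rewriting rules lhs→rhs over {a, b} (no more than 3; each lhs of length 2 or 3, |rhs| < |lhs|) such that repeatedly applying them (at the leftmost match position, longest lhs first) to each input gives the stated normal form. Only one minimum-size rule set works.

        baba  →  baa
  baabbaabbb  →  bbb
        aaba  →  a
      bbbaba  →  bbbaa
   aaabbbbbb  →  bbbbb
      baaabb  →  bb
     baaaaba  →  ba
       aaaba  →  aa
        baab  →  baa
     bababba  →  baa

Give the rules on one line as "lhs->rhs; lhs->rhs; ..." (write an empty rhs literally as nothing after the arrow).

  | baba => baa
  | baabbaabbb => babaabbb => baaabbb => babbb => bbb
  | aaba => aaa => a
  | bbbaba => bbbaa

aaa->a; ab->a; abb->b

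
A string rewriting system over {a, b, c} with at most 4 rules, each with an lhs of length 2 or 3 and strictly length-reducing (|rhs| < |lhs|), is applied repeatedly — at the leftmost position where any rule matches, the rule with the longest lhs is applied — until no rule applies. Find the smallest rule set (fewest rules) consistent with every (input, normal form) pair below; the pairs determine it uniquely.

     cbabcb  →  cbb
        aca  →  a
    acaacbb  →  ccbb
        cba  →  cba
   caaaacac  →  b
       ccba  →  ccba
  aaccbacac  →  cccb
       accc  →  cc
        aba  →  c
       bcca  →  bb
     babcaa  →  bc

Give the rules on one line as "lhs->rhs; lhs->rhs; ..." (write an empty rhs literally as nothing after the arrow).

aa->c; ab->a; ac->; cca->b

  | cbabcb => cbacb => cbb
  | aca => a
  | acaacbb => aacbb => ccbb
  | cba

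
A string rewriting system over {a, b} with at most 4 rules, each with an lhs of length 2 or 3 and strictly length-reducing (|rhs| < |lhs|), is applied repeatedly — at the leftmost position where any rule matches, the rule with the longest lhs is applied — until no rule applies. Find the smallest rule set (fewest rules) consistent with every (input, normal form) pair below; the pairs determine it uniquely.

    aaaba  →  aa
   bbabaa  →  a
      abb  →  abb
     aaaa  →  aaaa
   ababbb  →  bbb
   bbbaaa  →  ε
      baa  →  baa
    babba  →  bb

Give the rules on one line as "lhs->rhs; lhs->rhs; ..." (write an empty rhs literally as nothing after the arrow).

aba->; bab->bb; bba->ab

  | aaaba => aa
  | bbabaa => abbaa => aaba => a
  | abb
  | aaaa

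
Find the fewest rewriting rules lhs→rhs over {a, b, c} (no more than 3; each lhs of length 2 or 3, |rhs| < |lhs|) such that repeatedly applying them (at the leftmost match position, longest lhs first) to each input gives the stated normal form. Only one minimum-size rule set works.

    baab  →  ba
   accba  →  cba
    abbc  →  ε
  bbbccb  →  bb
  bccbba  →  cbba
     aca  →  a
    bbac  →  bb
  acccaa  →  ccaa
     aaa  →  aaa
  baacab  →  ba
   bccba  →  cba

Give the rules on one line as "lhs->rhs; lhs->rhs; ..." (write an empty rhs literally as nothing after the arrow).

  | baab => ba
  | accba => cba
  | abbc => bc => ε
  | bbbccb => bbcb => bb

ab->; ac->; bc->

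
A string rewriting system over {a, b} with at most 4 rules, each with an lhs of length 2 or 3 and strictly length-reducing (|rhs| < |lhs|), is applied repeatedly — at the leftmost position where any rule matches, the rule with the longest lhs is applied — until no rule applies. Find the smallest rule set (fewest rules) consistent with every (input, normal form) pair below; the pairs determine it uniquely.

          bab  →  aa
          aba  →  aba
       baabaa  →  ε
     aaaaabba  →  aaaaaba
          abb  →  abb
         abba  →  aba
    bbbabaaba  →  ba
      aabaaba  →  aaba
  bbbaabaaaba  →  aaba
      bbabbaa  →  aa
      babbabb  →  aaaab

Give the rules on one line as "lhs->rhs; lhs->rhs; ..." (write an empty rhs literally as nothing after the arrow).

  | bab => aa
  | aba
  | baabaa => baa => ε
  | aaaaabba => aaaaaba

baa->; bab->aa; bba->ba; bbb->ba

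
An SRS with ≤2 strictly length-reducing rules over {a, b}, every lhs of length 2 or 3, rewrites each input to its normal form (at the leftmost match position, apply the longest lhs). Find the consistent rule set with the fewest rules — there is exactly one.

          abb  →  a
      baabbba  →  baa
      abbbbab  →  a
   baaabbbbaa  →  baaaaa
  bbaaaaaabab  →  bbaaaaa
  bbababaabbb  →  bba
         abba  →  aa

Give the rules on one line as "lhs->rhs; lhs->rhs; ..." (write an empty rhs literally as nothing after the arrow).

  | abb => a
  | baabbba => baaba => baa
  | abbbbab => abbab => aab => a
  | baaabbbbaa => baaabbaa => baaaaa

ab->; abb->a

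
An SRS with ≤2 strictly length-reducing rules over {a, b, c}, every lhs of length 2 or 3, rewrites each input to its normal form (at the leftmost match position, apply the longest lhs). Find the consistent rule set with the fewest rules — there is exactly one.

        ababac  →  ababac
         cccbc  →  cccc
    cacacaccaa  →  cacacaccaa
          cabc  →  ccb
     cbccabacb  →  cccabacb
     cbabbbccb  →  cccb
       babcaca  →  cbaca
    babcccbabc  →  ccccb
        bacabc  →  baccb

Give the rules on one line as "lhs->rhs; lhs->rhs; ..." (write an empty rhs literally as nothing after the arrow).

  | ababac
  | cccbc => cccc
  | cacacaccaa
  | cabc => ccb

abc->cb; bc->c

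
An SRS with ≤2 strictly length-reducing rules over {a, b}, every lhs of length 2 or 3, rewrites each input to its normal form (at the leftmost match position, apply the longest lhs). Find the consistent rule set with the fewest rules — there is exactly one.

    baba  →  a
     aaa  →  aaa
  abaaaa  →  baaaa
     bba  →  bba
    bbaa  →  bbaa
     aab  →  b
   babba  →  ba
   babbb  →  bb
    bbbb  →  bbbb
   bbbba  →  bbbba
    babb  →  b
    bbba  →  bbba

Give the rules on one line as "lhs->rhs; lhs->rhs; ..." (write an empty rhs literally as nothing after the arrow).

  | baba => a
  | aaa
  | abaaaa => baaaa
  | bba

ab->b; bab->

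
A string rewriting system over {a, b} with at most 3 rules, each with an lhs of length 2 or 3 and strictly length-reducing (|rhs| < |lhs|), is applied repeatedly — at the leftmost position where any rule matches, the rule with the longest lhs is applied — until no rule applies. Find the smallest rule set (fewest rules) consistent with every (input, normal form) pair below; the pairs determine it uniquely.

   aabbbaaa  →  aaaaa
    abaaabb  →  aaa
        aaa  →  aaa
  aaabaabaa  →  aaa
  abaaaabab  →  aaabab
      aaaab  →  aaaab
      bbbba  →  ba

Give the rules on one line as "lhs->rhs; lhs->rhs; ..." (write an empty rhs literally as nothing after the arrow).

  | aabbbaaa => aaaaa
  | abaaabb => aabb => aaa
  | aaa
  | aaabaabaa => aaabaa => aaa

baa->; bb->a; bbb->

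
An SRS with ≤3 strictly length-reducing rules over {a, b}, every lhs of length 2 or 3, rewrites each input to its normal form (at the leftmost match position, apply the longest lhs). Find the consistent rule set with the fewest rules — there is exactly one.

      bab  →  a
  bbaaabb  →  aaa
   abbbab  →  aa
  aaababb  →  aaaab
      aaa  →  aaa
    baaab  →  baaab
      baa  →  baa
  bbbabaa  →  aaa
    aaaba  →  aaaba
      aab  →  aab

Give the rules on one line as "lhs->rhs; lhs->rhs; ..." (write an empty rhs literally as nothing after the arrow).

bab->a; bb->

  | bab => a
  | bbaaabb => aaabb => aaa
  | abbbab => abab => aa
  | aaababb => aaaab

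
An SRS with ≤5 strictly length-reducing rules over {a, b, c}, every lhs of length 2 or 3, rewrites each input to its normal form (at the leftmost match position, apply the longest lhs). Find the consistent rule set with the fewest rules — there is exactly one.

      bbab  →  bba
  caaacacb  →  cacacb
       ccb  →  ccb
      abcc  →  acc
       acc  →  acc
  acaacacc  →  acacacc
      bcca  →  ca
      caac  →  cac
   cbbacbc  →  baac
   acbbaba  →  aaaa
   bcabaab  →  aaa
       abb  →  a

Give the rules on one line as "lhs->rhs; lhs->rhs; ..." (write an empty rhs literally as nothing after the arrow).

  | bbab => bba
  | caaacacb => caacacb => cacacb
  | ccb
  | abcc => acc

ab->a; bc->; caa->ca; cbb->ba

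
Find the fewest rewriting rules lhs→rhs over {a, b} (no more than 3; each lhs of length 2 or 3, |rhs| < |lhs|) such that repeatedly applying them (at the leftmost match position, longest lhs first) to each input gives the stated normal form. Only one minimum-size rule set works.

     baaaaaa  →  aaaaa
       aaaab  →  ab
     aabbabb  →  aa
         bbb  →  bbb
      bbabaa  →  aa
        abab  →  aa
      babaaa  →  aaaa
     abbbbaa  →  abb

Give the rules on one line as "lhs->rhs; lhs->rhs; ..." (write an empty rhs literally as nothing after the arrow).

aab->ab; ba->; bab->a

  | baaaaaa => aaaaa
  | aaaab => aaab => aab => ab
  | aabbabb => abbabb => abab => aa
  | bbb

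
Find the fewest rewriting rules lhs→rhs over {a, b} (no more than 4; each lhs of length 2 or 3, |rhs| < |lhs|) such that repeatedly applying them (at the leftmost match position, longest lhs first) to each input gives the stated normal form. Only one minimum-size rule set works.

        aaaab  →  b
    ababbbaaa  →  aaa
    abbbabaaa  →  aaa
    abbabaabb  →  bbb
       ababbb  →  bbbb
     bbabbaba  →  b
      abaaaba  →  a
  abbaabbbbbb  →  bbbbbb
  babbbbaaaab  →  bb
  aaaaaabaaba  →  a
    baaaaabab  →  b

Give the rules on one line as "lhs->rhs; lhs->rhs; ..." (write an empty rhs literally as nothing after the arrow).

ab->b; ba->b; bba->a

  | aaaab => aaab => aab => ab => b
  | ababbbaaa => babbbaaa => bbbbaaa => bbaaa => aaa
  | abbbabaaa => bbbabaaa => babaaa => bbaaa => aaa
  | abbabaabb => bbabaabb => abaabb => baabb => babb => bbb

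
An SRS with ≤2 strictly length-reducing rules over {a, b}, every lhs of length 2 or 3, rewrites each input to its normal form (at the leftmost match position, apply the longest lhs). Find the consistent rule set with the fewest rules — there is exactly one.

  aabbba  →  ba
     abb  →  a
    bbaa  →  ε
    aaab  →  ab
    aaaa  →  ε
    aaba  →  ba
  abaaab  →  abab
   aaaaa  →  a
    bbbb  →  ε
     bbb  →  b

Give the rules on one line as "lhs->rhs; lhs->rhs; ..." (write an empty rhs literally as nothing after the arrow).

  | aabbba => bbba => ba
  | abb => a
  | bbaa => aa => ε
  | aaab => ab

aa->; bb->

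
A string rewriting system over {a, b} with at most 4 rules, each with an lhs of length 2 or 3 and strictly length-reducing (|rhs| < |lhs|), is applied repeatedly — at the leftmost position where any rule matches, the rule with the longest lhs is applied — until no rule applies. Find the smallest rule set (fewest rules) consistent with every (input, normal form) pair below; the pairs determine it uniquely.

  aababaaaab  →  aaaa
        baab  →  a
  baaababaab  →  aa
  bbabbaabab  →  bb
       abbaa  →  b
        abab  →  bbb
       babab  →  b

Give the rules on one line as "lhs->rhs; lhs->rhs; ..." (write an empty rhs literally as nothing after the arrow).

  | aababaaaab => aabaaaab => aaaaab => aaaa
  | baab => ab => a
  | baaababaab => aababaab => aabaab => aaab => aa
  | bbabbaabab => bbbaabab => bbabab => bbab => bb

aab->a; ab->a; aba->bb; ba->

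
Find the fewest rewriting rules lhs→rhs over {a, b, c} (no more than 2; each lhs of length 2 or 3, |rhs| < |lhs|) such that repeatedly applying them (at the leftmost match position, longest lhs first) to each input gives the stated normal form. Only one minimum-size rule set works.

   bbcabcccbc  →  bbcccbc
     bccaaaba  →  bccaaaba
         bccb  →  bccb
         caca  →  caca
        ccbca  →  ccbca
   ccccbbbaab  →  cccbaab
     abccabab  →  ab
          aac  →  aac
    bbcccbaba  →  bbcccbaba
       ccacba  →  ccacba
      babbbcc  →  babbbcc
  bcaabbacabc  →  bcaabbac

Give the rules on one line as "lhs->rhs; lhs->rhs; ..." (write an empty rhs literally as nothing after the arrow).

  | bbcabcccbc => bbcccbc
  | bccaaaba
  | bccb
  | caca

cab->; cbb->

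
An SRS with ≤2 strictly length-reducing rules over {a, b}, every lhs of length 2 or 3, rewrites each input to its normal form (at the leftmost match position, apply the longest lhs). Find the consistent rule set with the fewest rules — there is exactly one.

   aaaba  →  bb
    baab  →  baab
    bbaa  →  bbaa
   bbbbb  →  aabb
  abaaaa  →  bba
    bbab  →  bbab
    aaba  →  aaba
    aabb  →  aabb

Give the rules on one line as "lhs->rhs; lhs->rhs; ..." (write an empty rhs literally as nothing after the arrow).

aaa->bb; bbb->aa

  | aaaba => bbba => aaa => bb
  | baab
  | bbaa
  | bbbbb => aabb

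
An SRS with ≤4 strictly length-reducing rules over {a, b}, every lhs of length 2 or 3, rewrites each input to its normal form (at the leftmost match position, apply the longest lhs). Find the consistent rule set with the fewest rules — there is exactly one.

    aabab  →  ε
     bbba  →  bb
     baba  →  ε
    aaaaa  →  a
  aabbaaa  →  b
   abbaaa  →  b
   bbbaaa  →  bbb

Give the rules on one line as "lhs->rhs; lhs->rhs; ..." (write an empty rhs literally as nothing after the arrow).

  | aabab => abab => ab => ε
  | bbba => bb
  | baba => ba => ε
  | aaaaa => aaaa => aaa => aa => a

aa->a; ab->; ba->; baa->bb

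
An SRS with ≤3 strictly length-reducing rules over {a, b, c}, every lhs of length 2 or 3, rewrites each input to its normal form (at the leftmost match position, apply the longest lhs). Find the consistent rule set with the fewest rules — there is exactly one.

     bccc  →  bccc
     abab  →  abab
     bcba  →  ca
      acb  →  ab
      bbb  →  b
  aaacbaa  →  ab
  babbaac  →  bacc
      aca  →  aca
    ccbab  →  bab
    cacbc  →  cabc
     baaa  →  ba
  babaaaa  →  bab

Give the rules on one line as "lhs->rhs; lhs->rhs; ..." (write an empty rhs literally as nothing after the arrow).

aa->; bb->c; cb->b

  | bccc
  | abab
  | bcba => bba => ca
  | acb => ab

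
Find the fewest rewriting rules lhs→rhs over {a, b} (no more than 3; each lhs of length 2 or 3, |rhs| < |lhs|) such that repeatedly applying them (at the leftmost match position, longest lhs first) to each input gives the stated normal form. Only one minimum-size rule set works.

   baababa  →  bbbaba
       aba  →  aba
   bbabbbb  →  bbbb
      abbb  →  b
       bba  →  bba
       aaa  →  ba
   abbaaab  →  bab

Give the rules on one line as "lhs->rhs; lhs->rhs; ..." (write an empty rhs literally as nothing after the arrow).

aa->b; abb->

  | baababa => bbbaba
  | aba
  | bbabbbb => bbbb
  | abbb => b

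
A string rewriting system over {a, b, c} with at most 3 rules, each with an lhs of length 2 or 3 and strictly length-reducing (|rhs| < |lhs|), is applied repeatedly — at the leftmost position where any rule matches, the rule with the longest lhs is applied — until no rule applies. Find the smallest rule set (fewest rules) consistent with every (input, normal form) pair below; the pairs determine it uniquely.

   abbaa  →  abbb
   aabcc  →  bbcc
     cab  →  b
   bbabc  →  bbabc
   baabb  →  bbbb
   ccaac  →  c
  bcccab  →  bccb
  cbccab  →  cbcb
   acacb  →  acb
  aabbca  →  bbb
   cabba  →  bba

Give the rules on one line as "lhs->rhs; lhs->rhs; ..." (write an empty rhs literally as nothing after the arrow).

  | abbaa => abbb
  | aabcc => bbcc
  | cab => b
  | bbabc

aa->b; ca->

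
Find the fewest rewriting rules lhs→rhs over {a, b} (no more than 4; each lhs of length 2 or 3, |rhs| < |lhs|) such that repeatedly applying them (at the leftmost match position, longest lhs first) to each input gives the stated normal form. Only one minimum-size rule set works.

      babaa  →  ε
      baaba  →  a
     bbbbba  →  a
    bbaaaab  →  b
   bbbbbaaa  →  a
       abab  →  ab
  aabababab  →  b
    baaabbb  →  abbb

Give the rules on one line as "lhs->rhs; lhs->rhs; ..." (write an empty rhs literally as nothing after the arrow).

aa->; ba->a; bab->b

  | babaa => baa => aa => ε
  | baaba => aaba => ba => a
  | bbbbba => bbbba => bbba => bba => ba => a
  | bbaaaab => baaaab => aaaab => aab => b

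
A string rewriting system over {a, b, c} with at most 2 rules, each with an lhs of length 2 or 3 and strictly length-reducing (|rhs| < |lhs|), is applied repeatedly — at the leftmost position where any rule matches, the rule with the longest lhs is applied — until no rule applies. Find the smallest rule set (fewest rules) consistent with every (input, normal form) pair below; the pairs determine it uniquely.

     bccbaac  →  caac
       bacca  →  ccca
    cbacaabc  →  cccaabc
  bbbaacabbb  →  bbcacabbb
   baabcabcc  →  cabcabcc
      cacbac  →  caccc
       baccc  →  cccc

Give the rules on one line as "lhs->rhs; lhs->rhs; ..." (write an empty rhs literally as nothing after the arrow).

ba->c; ccb->a

  | bccbaac => baaac => caac
  | bacca => ccca
  | cbacaabc => cccaabc
  | bbbaacabbb => bbcacabbb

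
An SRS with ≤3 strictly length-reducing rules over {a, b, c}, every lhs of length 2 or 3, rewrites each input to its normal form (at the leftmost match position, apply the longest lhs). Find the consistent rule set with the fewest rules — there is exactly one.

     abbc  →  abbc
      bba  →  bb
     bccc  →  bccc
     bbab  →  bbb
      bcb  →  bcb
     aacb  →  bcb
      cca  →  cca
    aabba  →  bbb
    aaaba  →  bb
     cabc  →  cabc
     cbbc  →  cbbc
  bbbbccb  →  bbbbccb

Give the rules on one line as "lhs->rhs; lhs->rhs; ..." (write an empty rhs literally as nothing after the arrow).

  | abbc
  | bba => bb
  | bccc
  | bbab => bbb

aa->b; ba->b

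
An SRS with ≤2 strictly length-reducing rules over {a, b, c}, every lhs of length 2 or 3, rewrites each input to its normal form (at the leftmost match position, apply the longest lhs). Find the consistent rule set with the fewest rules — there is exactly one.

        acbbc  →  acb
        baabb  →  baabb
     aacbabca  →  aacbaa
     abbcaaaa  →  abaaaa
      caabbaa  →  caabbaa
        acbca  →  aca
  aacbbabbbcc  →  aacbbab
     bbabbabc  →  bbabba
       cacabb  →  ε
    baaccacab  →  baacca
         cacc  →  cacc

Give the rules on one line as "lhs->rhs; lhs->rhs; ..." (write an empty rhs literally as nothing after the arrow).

bc->; cab->

  | acbbc => acb
  | baabb
  | aacbabca => aacbaa
  | abbcaaaa => abaaaa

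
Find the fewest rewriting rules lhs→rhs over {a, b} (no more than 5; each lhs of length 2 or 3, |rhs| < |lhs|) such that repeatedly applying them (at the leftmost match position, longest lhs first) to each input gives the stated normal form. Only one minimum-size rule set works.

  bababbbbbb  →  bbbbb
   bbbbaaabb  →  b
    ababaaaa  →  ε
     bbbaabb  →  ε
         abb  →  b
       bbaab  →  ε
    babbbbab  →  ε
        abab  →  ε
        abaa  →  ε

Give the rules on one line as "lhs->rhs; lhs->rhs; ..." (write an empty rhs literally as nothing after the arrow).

  | bababbbbbb => ababbbbbb => abbbbbb => bbbbb
  | bbbbaaabb => bbbaaabb => bbaaabb => baaabb => aaabb => abb => b
  | ababaaaa => abaaaa => aaaa => aa => ε
  | bbbaabb => bbaabb => baabb => aabb => aab => aa => ε

aa->; aab->aa; ab->; ba->a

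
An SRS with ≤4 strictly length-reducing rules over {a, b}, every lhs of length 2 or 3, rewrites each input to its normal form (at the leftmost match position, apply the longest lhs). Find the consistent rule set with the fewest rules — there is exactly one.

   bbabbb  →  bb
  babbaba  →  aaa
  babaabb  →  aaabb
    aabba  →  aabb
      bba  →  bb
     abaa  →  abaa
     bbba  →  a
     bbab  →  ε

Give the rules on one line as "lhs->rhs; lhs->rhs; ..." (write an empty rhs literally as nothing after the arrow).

bab->a; bba->bb; bbb->

  | bbabbb => bbbbb => bb
  | babbaba => ababa => aaa
  | babaabb => aaabb
  | aabba => aabb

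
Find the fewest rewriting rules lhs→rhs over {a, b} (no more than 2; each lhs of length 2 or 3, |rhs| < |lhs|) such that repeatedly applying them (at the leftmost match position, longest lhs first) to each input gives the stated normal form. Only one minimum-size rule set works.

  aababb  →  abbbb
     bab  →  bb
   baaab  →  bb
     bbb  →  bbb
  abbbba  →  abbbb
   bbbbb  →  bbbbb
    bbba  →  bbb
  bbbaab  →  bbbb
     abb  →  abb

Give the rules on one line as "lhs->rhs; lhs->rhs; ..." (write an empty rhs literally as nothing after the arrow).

aba->bb; ba->b

  | aababb => abbbb
  | bab => bb
  | baaab => baab => bab => bb
  | bbb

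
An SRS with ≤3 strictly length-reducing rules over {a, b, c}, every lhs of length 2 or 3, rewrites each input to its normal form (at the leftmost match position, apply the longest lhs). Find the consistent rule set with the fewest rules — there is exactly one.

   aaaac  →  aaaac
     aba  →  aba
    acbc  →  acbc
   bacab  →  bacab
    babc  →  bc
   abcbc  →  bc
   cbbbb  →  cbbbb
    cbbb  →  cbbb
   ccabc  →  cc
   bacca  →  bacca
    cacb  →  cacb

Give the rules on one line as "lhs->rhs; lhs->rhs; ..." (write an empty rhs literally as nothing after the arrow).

  | aaaac
  | aba
  | acbc
  | bacab

abc->; bab->b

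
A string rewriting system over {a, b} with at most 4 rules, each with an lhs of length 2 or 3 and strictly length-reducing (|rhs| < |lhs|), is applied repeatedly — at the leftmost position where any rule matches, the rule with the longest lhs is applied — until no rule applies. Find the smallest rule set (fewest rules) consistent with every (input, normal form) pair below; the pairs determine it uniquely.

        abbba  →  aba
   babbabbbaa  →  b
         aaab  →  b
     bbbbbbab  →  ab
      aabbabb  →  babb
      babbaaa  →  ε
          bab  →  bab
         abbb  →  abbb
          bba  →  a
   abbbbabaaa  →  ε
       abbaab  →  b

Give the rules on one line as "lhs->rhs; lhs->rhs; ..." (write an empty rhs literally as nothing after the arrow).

  | abbba => aba
  | babbabbbaa => baabbbaa => abbbaa => abaa => aa => b
  | aaab => b
  | bbbbbbab => bbbbab => bbab => ab

aa->b; aaa->; baa->a; bba->a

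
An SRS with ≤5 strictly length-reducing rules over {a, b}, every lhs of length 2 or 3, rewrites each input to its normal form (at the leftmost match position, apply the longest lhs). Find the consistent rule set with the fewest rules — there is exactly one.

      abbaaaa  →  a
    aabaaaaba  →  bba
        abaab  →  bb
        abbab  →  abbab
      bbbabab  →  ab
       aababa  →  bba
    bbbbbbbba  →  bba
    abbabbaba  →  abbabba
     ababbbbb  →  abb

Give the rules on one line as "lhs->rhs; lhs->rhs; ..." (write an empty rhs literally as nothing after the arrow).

aa->b; aaa->a; aba->a; bbb->aa

  | abbaaaa => abbaa => abbb => aaa => a
  | aabaaaaba => bbaaaaba => bbaaba => bbbba => aaba => bba
  | abaab => aab => bb
  | abbab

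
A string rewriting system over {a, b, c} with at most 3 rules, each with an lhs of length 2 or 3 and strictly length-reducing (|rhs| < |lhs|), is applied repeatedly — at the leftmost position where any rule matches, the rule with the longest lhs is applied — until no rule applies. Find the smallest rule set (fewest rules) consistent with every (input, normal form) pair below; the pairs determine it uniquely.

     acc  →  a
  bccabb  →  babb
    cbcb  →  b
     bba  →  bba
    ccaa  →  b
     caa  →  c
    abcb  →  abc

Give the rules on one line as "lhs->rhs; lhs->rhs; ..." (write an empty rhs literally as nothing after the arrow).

aa->b; cb->c; cc->

  | acc => a
  | bccabb => babb
  | cbcb => ccb => b
  | bba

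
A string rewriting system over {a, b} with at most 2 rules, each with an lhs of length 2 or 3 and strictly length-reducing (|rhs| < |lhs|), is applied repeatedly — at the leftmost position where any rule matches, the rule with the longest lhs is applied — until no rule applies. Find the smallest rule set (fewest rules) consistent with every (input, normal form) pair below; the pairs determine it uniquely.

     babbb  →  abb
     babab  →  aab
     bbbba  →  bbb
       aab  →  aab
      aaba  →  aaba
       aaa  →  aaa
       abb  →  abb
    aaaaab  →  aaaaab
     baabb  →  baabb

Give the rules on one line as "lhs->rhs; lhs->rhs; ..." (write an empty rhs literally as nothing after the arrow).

  | babbb => abb
  | babab => aab
  | bbbba => bbb
  | aab

bab->a; bba->b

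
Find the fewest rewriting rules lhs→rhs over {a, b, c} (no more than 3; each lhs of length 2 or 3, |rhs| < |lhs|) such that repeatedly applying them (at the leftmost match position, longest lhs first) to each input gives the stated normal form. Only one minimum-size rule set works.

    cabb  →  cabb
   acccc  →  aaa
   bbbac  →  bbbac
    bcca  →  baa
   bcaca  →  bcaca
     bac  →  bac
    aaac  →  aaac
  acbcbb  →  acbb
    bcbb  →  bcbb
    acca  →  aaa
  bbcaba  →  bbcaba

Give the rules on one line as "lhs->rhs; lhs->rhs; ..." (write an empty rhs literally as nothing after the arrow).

cbc->c; cc->a

  | cabb
  | acccc => aacc => aaa
  | bbbac
  | bcca => baa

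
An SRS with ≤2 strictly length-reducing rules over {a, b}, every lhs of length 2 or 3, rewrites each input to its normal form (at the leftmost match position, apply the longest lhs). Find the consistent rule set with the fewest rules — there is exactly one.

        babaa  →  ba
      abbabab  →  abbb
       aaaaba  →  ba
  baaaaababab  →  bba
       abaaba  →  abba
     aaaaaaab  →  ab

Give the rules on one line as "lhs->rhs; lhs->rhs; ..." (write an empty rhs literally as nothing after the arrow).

  | babaa => baaa => ba
  | abbabab => abbaab => abbb
  | aaaaba => aaba => ba
  | baaaaababab => baaababab => bababab => baabab => bbab => bba

aa->; bab->ba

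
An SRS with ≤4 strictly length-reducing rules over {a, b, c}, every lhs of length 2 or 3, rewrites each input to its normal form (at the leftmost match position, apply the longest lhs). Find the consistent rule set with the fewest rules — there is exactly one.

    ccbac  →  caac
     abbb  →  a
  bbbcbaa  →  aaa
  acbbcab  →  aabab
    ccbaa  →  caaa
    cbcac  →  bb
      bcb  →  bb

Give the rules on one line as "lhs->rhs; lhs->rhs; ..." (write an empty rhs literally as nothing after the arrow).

aca->bb; bbb->; bc->b; cb->a

  | ccbac => caac
  | abbb => a
  | bbbcbaa => cbaa => aaa
  | acbbcab => aabcab => aabab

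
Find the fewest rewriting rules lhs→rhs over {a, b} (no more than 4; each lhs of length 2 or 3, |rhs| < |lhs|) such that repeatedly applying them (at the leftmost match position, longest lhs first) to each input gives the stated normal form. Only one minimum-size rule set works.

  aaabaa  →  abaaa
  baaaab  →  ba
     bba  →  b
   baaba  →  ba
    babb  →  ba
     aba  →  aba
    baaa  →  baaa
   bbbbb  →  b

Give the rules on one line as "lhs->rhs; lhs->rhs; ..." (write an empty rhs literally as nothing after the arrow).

  | aaabaa => abaaa
  | baaaab => baaba => bbaa => ba
  | bba => b
  | baaba => bbaa => ba

aab->ba; bb->; bba->b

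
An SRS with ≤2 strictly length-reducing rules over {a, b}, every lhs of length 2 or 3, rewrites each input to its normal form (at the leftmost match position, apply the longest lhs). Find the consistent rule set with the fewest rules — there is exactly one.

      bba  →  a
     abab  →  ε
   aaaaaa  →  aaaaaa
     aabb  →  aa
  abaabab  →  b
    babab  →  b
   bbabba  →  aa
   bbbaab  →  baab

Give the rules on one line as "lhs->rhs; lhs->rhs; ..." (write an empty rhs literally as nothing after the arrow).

  | bba => a
  | abab => bb => ε
  | aaaaaa
  | aabb => aa

aba->b; bb->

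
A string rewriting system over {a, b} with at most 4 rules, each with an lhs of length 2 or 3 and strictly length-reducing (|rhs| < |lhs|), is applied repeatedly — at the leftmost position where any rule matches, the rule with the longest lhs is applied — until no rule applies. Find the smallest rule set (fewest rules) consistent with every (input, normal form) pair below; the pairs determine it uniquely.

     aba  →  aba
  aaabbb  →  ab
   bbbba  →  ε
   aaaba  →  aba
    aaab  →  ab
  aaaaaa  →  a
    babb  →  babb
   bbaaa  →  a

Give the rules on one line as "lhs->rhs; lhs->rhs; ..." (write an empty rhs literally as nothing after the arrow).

  | aba
  | aaabbb => aabbb => abbb => ab
  | bbbba => bba => ε
  | aaaba => aaba => aba

aa->a; bba->; bbb->b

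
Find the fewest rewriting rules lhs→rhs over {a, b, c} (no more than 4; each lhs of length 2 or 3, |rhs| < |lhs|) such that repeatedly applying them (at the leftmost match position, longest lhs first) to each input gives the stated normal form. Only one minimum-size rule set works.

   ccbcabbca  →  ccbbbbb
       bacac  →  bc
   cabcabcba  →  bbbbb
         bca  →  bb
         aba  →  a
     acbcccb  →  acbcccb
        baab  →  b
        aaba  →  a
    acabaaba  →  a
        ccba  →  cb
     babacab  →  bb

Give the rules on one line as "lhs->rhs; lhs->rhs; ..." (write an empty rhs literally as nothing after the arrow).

ab->b; ba->a; ca->b

  | ccbcabbca => ccbbbbca => ccbbbbb
  | bacac => acac => abc => bc
  | cabcabcba => bbcabcba => bbbbcba => bbbbca => bbbbb
  | bca => bb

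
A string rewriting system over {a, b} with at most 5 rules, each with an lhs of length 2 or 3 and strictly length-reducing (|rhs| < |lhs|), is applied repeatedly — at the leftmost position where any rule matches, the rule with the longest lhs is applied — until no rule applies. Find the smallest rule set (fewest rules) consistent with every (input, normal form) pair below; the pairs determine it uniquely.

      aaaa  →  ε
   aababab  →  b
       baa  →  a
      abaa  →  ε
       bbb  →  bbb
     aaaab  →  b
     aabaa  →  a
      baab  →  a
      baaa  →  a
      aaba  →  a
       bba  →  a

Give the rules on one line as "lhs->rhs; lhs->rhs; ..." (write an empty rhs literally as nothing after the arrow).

  | aaaa => aa => ε
  | aababab => babab => aab => b
  | baa => ba => a
  | abaa => aba => aa => ε

aa->; ba->a; baa->ba; bab->a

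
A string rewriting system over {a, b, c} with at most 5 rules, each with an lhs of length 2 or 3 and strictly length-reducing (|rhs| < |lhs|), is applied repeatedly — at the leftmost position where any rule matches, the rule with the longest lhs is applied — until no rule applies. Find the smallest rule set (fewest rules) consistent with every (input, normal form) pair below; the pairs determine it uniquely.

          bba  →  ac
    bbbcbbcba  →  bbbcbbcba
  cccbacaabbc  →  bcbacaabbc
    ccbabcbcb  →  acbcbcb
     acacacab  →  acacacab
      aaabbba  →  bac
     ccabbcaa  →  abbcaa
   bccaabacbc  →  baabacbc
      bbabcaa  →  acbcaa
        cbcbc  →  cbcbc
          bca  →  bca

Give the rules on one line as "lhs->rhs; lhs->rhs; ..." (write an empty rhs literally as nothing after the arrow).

aaa->; bba->ac; cc->b; cca->a

  | bba => ac
  | bbbcbbcba
  | cccbacaabbc => bcbacaabbc
  | ccbabcbcb => bbabcbcb => acbcbcb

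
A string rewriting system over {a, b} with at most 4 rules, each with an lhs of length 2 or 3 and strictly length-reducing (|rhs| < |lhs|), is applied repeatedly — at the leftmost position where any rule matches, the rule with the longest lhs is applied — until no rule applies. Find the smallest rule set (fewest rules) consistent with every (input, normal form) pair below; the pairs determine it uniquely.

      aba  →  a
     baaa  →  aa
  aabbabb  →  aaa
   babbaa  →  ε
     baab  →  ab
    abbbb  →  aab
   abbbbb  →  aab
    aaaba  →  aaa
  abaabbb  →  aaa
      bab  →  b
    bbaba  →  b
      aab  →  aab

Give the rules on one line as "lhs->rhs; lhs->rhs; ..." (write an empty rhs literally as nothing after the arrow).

ba->; bb->b; bba->b; bbb->a

  | aba => a
  | baaa => aa
  | aabbabb => aabbb => aaa
  | babbaa => bbaa => ba => ε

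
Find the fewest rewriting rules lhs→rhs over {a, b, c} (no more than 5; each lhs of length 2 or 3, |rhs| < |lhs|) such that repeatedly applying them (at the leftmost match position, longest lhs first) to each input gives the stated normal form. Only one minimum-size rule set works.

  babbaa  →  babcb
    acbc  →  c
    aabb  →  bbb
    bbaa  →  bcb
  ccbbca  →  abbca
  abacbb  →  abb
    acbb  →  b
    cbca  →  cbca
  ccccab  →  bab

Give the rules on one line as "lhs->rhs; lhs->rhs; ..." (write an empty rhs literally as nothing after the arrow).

aa->b; acb->; baa->cb; cc->a

  | babbaa => babcb
  | acbc => c
  | aabb => bbb
  | bbaa => bcb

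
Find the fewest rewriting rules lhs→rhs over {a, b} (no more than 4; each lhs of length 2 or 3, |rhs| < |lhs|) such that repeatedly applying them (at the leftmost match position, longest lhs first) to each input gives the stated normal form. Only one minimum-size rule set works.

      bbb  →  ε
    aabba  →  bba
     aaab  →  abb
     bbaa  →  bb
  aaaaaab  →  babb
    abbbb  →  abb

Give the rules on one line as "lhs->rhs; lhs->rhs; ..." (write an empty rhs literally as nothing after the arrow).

aa->; aaa->ab; aba->ba; bbb->aa

  | bbb => aa => ε
  | aabba => bba
  | aaab => abb
  | bbaa => bb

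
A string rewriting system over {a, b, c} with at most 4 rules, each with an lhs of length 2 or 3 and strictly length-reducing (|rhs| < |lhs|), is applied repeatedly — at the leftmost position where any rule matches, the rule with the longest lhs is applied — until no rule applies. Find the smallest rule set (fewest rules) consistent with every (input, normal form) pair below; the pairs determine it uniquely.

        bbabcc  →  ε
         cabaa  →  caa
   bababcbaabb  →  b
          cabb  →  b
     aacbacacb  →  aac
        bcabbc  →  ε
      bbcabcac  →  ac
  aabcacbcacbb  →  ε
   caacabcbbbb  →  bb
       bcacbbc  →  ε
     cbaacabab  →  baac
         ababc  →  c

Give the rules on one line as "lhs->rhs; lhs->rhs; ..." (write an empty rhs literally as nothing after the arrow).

ab->; bc->; cb->b

  | bbabcc => bbcc => bc => ε
  | cabaa => caa
  | bababcbaabb => babcbaabb => bcbaabb => baabb => bab => b
  | cabb => cb => b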